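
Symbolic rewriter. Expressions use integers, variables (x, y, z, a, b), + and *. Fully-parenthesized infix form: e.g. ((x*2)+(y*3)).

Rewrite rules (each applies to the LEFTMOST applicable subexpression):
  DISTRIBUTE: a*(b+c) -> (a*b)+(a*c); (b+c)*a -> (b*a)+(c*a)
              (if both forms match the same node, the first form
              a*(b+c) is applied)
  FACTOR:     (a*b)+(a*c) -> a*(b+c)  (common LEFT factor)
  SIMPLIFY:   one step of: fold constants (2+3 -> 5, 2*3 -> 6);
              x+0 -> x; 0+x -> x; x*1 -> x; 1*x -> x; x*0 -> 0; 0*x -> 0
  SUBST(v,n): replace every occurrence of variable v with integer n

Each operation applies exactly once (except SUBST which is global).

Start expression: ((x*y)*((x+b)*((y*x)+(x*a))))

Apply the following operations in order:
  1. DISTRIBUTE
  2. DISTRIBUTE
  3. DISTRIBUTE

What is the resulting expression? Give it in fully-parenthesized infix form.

Answer: (((x*y)*((x*(y*x))+(b*(y*x))))+((x*y)*((x+b)*(x*a))))

Derivation:
Start: ((x*y)*((x+b)*((y*x)+(x*a))))
Apply DISTRIBUTE at R (target: ((x+b)*((y*x)+(x*a)))): ((x*y)*((x+b)*((y*x)+(x*a)))) -> ((x*y)*(((x+b)*(y*x))+((x+b)*(x*a))))
Apply DISTRIBUTE at root (target: ((x*y)*(((x+b)*(y*x))+((x+b)*(x*a))))): ((x*y)*(((x+b)*(y*x))+((x+b)*(x*a)))) -> (((x*y)*((x+b)*(y*x)))+((x*y)*((x+b)*(x*a))))
Apply DISTRIBUTE at LR (target: ((x+b)*(y*x))): (((x*y)*((x+b)*(y*x)))+((x*y)*((x+b)*(x*a)))) -> (((x*y)*((x*(y*x))+(b*(y*x))))+((x*y)*((x+b)*(x*a))))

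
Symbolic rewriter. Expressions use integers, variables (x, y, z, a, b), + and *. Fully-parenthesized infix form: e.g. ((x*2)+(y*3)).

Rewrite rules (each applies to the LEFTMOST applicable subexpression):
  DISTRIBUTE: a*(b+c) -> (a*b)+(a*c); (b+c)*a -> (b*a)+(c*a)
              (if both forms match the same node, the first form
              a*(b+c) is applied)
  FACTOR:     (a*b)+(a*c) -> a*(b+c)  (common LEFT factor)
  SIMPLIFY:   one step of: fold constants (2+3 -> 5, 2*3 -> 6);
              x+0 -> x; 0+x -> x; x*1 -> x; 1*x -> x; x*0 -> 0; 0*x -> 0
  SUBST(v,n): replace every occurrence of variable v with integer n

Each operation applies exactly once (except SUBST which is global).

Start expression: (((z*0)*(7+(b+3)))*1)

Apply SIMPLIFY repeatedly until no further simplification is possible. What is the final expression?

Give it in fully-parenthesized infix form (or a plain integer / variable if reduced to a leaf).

Answer: 0

Derivation:
Start: (((z*0)*(7+(b+3)))*1)
Step 1: at root: (((z*0)*(7+(b+3)))*1) -> ((z*0)*(7+(b+3))); overall: (((z*0)*(7+(b+3)))*1) -> ((z*0)*(7+(b+3)))
Step 2: at L: (z*0) -> 0; overall: ((z*0)*(7+(b+3))) -> (0*(7+(b+3)))
Step 3: at root: (0*(7+(b+3))) -> 0; overall: (0*(7+(b+3))) -> 0
Fixed point: 0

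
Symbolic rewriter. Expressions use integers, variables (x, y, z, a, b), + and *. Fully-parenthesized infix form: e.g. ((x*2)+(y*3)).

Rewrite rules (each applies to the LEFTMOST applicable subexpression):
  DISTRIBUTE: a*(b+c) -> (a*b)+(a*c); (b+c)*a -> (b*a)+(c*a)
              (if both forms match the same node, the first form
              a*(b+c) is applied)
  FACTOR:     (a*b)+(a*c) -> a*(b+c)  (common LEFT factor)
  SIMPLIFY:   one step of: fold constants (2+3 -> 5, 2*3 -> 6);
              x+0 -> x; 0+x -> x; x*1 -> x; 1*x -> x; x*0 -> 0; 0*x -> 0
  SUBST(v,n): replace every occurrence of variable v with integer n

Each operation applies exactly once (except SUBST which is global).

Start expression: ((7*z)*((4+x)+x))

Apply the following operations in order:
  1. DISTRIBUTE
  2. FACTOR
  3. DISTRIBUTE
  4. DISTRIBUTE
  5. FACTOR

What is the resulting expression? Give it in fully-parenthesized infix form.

Answer: (((7*z)*(4+x))+((7*z)*x))

Derivation:
Start: ((7*z)*((4+x)+x))
Apply DISTRIBUTE at root (target: ((7*z)*((4+x)+x))): ((7*z)*((4+x)+x)) -> (((7*z)*(4+x))+((7*z)*x))
Apply FACTOR at root (target: (((7*z)*(4+x))+((7*z)*x))): (((7*z)*(4+x))+((7*z)*x)) -> ((7*z)*((4+x)+x))
Apply DISTRIBUTE at root (target: ((7*z)*((4+x)+x))): ((7*z)*((4+x)+x)) -> (((7*z)*(4+x))+((7*z)*x))
Apply DISTRIBUTE at L (target: ((7*z)*(4+x))): (((7*z)*(4+x))+((7*z)*x)) -> ((((7*z)*4)+((7*z)*x))+((7*z)*x))
Apply FACTOR at L (target: (((7*z)*4)+((7*z)*x))): ((((7*z)*4)+((7*z)*x))+((7*z)*x)) -> (((7*z)*(4+x))+((7*z)*x))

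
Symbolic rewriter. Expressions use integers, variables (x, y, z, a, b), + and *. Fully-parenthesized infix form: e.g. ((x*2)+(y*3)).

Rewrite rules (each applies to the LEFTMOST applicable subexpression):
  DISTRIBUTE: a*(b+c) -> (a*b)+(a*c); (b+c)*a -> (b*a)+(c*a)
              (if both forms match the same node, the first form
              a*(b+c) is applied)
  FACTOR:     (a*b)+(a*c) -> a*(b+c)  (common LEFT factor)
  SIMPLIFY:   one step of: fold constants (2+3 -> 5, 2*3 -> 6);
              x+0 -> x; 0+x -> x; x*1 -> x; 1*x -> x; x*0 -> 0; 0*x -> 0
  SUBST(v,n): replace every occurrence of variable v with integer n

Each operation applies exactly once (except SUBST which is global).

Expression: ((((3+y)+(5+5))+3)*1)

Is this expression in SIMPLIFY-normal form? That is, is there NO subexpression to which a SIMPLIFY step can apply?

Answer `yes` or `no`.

Answer: no

Derivation:
Expression: ((((3+y)+(5+5))+3)*1)
Scanning for simplifiable subexpressions (pre-order)...
  at root: ((((3+y)+(5+5))+3)*1) (SIMPLIFIABLE)
  at L: (((3+y)+(5+5))+3) (not simplifiable)
  at LL: ((3+y)+(5+5)) (not simplifiable)
  at LLL: (3+y) (not simplifiable)
  at LLR: (5+5) (SIMPLIFIABLE)
Found simplifiable subexpr at path root: ((((3+y)+(5+5))+3)*1)
One SIMPLIFY step would give: (((3+y)+(5+5))+3)
-> NOT in normal form.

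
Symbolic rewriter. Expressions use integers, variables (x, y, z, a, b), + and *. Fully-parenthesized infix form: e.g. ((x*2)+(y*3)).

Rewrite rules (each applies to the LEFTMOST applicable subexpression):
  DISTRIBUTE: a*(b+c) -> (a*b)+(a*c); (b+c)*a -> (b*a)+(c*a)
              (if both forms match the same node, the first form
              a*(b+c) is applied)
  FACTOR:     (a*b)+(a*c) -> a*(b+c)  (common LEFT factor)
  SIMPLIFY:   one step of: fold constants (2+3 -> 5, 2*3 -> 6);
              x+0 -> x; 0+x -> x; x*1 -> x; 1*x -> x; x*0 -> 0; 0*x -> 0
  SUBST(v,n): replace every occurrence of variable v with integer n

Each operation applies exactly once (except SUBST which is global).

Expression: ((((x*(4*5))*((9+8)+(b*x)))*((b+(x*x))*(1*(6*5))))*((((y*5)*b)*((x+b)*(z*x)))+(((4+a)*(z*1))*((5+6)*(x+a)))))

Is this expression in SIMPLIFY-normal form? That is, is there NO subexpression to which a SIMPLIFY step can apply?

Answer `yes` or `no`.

Expression: ((((x*(4*5))*((9+8)+(b*x)))*((b+(x*x))*(1*(6*5))))*((((y*5)*b)*((x+b)*(z*x)))+(((4+a)*(z*1))*((5+6)*(x+a)))))
Scanning for simplifiable subexpressions (pre-order)...
  at root: ((((x*(4*5))*((9+8)+(b*x)))*((b+(x*x))*(1*(6*5))))*((((y*5)*b)*((x+b)*(z*x)))+(((4+a)*(z*1))*((5+6)*(x+a))))) (not simplifiable)
  at L: (((x*(4*5))*((9+8)+(b*x)))*((b+(x*x))*(1*(6*5)))) (not simplifiable)
  at LL: ((x*(4*5))*((9+8)+(b*x))) (not simplifiable)
  at LLL: (x*(4*5)) (not simplifiable)
  at LLLR: (4*5) (SIMPLIFIABLE)
  at LLR: ((9+8)+(b*x)) (not simplifiable)
  at LLRL: (9+8) (SIMPLIFIABLE)
  at LLRR: (b*x) (not simplifiable)
  at LR: ((b+(x*x))*(1*(6*5))) (not simplifiable)
  at LRL: (b+(x*x)) (not simplifiable)
  at LRLR: (x*x) (not simplifiable)
  at LRR: (1*(6*5)) (SIMPLIFIABLE)
  at LRRR: (6*5) (SIMPLIFIABLE)
  at R: ((((y*5)*b)*((x+b)*(z*x)))+(((4+a)*(z*1))*((5+6)*(x+a)))) (not simplifiable)
  at RL: (((y*5)*b)*((x+b)*(z*x))) (not simplifiable)
  at RLL: ((y*5)*b) (not simplifiable)
  at RLLL: (y*5) (not simplifiable)
  at RLR: ((x+b)*(z*x)) (not simplifiable)
  at RLRL: (x+b) (not simplifiable)
  at RLRR: (z*x) (not simplifiable)
  at RR: (((4+a)*(z*1))*((5+6)*(x+a))) (not simplifiable)
  at RRL: ((4+a)*(z*1)) (not simplifiable)
  at RRLL: (4+a) (not simplifiable)
  at RRLR: (z*1) (SIMPLIFIABLE)
  at RRR: ((5+6)*(x+a)) (not simplifiable)
  at RRRL: (5+6) (SIMPLIFIABLE)
  at RRRR: (x+a) (not simplifiable)
Found simplifiable subexpr at path LLLR: (4*5)
One SIMPLIFY step would give: ((((x*20)*((9+8)+(b*x)))*((b+(x*x))*(1*(6*5))))*((((y*5)*b)*((x+b)*(z*x)))+(((4+a)*(z*1))*((5+6)*(x+a)))))
-> NOT in normal form.

Answer: no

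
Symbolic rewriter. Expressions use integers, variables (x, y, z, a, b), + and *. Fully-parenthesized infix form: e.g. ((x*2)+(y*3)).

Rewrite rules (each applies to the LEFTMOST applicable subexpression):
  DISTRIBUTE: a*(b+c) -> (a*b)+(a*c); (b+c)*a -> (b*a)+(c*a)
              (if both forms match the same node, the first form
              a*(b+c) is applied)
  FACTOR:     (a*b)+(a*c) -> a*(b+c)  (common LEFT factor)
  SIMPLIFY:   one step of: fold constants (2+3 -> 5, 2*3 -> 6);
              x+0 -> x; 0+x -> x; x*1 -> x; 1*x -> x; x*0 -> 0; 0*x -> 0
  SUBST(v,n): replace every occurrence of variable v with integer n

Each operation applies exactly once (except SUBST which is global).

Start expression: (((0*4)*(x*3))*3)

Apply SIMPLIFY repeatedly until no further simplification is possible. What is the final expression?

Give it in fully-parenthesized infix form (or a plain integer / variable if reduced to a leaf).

Answer: 0

Derivation:
Start: (((0*4)*(x*3))*3)
Step 1: at LL: (0*4) -> 0; overall: (((0*4)*(x*3))*3) -> ((0*(x*3))*3)
Step 2: at L: (0*(x*3)) -> 0; overall: ((0*(x*3))*3) -> (0*3)
Step 3: at root: (0*3) -> 0; overall: (0*3) -> 0
Fixed point: 0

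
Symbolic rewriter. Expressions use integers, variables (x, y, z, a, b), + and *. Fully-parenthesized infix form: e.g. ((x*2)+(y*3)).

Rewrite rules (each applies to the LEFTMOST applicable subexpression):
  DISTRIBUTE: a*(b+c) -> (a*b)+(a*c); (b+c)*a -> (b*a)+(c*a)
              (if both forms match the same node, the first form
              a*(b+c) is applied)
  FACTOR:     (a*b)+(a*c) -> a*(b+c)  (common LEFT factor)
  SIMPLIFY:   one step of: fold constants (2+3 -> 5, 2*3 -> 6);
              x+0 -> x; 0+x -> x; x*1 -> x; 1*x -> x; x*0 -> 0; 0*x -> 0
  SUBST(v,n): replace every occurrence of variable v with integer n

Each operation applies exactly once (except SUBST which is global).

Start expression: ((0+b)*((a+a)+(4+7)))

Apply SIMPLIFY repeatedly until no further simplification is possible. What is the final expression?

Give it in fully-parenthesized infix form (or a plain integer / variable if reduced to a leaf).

Answer: (b*((a+a)+11))

Derivation:
Start: ((0+b)*((a+a)+(4+7)))
Step 1: at L: (0+b) -> b; overall: ((0+b)*((a+a)+(4+7))) -> (b*((a+a)+(4+7)))
Step 2: at RR: (4+7) -> 11; overall: (b*((a+a)+(4+7))) -> (b*((a+a)+11))
Fixed point: (b*((a+a)+11))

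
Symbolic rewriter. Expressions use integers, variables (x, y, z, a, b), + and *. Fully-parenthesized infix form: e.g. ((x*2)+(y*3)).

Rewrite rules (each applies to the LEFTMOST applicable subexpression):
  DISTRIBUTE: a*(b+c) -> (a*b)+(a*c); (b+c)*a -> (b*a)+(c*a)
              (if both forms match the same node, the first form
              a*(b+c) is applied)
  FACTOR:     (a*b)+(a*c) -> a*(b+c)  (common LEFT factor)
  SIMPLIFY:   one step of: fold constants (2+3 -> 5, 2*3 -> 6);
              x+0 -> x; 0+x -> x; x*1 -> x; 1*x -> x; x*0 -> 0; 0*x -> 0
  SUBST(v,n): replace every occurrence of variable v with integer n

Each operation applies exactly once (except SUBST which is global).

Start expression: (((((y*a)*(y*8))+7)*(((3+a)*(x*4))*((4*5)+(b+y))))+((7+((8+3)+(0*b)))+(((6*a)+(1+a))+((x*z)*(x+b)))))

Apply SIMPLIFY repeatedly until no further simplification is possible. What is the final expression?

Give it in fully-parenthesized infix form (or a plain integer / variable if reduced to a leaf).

Start: (((((y*a)*(y*8))+7)*(((3+a)*(x*4))*((4*5)+(b+y))))+((7+((8+3)+(0*b)))+(((6*a)+(1+a))+((x*z)*(x+b)))))
Step 1: at LRRL: (4*5) -> 20; overall: (((((y*a)*(y*8))+7)*(((3+a)*(x*4))*((4*5)+(b+y))))+((7+((8+3)+(0*b)))+(((6*a)+(1+a))+((x*z)*(x+b))))) -> (((((y*a)*(y*8))+7)*(((3+a)*(x*4))*(20+(b+y))))+((7+((8+3)+(0*b)))+(((6*a)+(1+a))+((x*z)*(x+b)))))
Step 2: at RLRL: (8+3) -> 11; overall: (((((y*a)*(y*8))+7)*(((3+a)*(x*4))*(20+(b+y))))+((7+((8+3)+(0*b)))+(((6*a)+(1+a))+((x*z)*(x+b))))) -> (((((y*a)*(y*8))+7)*(((3+a)*(x*4))*(20+(b+y))))+((7+(11+(0*b)))+(((6*a)+(1+a))+((x*z)*(x+b)))))
Step 3: at RLRR: (0*b) -> 0; overall: (((((y*a)*(y*8))+7)*(((3+a)*(x*4))*(20+(b+y))))+((7+(11+(0*b)))+(((6*a)+(1+a))+((x*z)*(x+b))))) -> (((((y*a)*(y*8))+7)*(((3+a)*(x*4))*(20+(b+y))))+((7+(11+0))+(((6*a)+(1+a))+((x*z)*(x+b)))))
Step 4: at RLR: (11+0) -> 11; overall: (((((y*a)*(y*8))+7)*(((3+a)*(x*4))*(20+(b+y))))+((7+(11+0))+(((6*a)+(1+a))+((x*z)*(x+b))))) -> (((((y*a)*(y*8))+7)*(((3+a)*(x*4))*(20+(b+y))))+((7+11)+(((6*a)+(1+a))+((x*z)*(x+b)))))
Step 5: at RL: (7+11) -> 18; overall: (((((y*a)*(y*8))+7)*(((3+a)*(x*4))*(20+(b+y))))+((7+11)+(((6*a)+(1+a))+((x*z)*(x+b))))) -> (((((y*a)*(y*8))+7)*(((3+a)*(x*4))*(20+(b+y))))+(18+(((6*a)+(1+a))+((x*z)*(x+b)))))
Fixed point: (((((y*a)*(y*8))+7)*(((3+a)*(x*4))*(20+(b+y))))+(18+(((6*a)+(1+a))+((x*z)*(x+b)))))

Answer: (((((y*a)*(y*8))+7)*(((3+a)*(x*4))*(20+(b+y))))+(18+(((6*a)+(1+a))+((x*z)*(x+b)))))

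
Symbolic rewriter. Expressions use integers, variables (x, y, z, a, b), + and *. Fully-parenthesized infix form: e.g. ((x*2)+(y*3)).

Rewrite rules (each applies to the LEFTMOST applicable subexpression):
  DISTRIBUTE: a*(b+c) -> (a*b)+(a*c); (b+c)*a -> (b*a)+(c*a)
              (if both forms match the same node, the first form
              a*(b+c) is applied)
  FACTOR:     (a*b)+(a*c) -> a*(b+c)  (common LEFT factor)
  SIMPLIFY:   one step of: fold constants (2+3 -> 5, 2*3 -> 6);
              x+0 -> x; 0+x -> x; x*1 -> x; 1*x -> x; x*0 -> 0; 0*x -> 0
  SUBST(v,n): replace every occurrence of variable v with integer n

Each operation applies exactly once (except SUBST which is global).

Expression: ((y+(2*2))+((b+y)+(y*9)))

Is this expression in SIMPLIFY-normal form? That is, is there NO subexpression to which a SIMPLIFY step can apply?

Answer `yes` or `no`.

Answer: no

Derivation:
Expression: ((y+(2*2))+((b+y)+(y*9)))
Scanning for simplifiable subexpressions (pre-order)...
  at root: ((y+(2*2))+((b+y)+(y*9))) (not simplifiable)
  at L: (y+(2*2)) (not simplifiable)
  at LR: (2*2) (SIMPLIFIABLE)
  at R: ((b+y)+(y*9)) (not simplifiable)
  at RL: (b+y) (not simplifiable)
  at RR: (y*9) (not simplifiable)
Found simplifiable subexpr at path LR: (2*2)
One SIMPLIFY step would give: ((y+4)+((b+y)+(y*9)))
-> NOT in normal form.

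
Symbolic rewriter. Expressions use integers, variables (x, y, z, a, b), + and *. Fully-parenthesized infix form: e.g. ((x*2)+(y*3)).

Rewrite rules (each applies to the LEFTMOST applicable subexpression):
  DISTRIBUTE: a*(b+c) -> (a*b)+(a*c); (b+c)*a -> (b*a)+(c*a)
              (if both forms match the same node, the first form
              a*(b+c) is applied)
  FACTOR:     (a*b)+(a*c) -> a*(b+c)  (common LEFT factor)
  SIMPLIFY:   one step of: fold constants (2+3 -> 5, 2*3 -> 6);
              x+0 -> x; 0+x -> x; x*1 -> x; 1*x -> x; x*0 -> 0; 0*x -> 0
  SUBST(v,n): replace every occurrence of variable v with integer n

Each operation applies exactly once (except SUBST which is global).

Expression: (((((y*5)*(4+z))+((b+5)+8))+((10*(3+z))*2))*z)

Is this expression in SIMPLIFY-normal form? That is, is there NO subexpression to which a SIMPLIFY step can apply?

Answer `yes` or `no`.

Expression: (((((y*5)*(4+z))+((b+5)+8))+((10*(3+z))*2))*z)
Scanning for simplifiable subexpressions (pre-order)...
  at root: (((((y*5)*(4+z))+((b+5)+8))+((10*(3+z))*2))*z) (not simplifiable)
  at L: ((((y*5)*(4+z))+((b+5)+8))+((10*(3+z))*2)) (not simplifiable)
  at LL: (((y*5)*(4+z))+((b+5)+8)) (not simplifiable)
  at LLL: ((y*5)*(4+z)) (not simplifiable)
  at LLLL: (y*5) (not simplifiable)
  at LLLR: (4+z) (not simplifiable)
  at LLR: ((b+5)+8) (not simplifiable)
  at LLRL: (b+5) (not simplifiable)
  at LR: ((10*(3+z))*2) (not simplifiable)
  at LRL: (10*(3+z)) (not simplifiable)
  at LRLR: (3+z) (not simplifiable)
Result: no simplifiable subexpression found -> normal form.

Answer: yes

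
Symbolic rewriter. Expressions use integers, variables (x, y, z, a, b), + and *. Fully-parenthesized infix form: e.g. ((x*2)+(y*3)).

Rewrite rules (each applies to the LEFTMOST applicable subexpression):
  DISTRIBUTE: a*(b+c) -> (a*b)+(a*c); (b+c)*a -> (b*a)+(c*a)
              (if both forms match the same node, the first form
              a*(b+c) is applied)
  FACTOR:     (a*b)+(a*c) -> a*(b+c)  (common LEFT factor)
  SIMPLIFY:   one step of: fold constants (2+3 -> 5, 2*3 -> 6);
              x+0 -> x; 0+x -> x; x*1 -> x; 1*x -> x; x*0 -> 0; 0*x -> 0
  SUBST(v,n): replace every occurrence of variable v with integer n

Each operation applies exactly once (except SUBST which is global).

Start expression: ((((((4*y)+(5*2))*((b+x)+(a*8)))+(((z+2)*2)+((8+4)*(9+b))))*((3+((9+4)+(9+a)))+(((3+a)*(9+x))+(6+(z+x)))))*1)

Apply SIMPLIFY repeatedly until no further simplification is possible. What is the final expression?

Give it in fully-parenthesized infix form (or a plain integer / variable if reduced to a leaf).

Start: ((((((4*y)+(5*2))*((b+x)+(a*8)))+(((z+2)*2)+((8+4)*(9+b))))*((3+((9+4)+(9+a)))+(((3+a)*(9+x))+(6+(z+x)))))*1)
Step 1: at root: ((((((4*y)+(5*2))*((b+x)+(a*8)))+(((z+2)*2)+((8+4)*(9+b))))*((3+((9+4)+(9+a)))+(((3+a)*(9+x))+(6+(z+x)))))*1) -> (((((4*y)+(5*2))*((b+x)+(a*8)))+(((z+2)*2)+((8+4)*(9+b))))*((3+((9+4)+(9+a)))+(((3+a)*(9+x))+(6+(z+x))))); overall: ((((((4*y)+(5*2))*((b+x)+(a*8)))+(((z+2)*2)+((8+4)*(9+b))))*((3+((9+4)+(9+a)))+(((3+a)*(9+x))+(6+(z+x)))))*1) -> (((((4*y)+(5*2))*((b+x)+(a*8)))+(((z+2)*2)+((8+4)*(9+b))))*((3+((9+4)+(9+a)))+(((3+a)*(9+x))+(6+(z+x)))))
Step 2: at LLLR: (5*2) -> 10; overall: (((((4*y)+(5*2))*((b+x)+(a*8)))+(((z+2)*2)+((8+4)*(9+b))))*((3+((9+4)+(9+a)))+(((3+a)*(9+x))+(6+(z+x))))) -> (((((4*y)+10)*((b+x)+(a*8)))+(((z+2)*2)+((8+4)*(9+b))))*((3+((9+4)+(9+a)))+(((3+a)*(9+x))+(6+(z+x)))))
Step 3: at LRRL: (8+4) -> 12; overall: (((((4*y)+10)*((b+x)+(a*8)))+(((z+2)*2)+((8+4)*(9+b))))*((3+((9+4)+(9+a)))+(((3+a)*(9+x))+(6+(z+x))))) -> (((((4*y)+10)*((b+x)+(a*8)))+(((z+2)*2)+(12*(9+b))))*((3+((9+4)+(9+a)))+(((3+a)*(9+x))+(6+(z+x)))))
Step 4: at RLRL: (9+4) -> 13; overall: (((((4*y)+10)*((b+x)+(a*8)))+(((z+2)*2)+(12*(9+b))))*((3+((9+4)+(9+a)))+(((3+a)*(9+x))+(6+(z+x))))) -> (((((4*y)+10)*((b+x)+(a*8)))+(((z+2)*2)+(12*(9+b))))*((3+(13+(9+a)))+(((3+a)*(9+x))+(6+(z+x)))))
Fixed point: (((((4*y)+10)*((b+x)+(a*8)))+(((z+2)*2)+(12*(9+b))))*((3+(13+(9+a)))+(((3+a)*(9+x))+(6+(z+x)))))

Answer: (((((4*y)+10)*((b+x)+(a*8)))+(((z+2)*2)+(12*(9+b))))*((3+(13+(9+a)))+(((3+a)*(9+x))+(6+(z+x)))))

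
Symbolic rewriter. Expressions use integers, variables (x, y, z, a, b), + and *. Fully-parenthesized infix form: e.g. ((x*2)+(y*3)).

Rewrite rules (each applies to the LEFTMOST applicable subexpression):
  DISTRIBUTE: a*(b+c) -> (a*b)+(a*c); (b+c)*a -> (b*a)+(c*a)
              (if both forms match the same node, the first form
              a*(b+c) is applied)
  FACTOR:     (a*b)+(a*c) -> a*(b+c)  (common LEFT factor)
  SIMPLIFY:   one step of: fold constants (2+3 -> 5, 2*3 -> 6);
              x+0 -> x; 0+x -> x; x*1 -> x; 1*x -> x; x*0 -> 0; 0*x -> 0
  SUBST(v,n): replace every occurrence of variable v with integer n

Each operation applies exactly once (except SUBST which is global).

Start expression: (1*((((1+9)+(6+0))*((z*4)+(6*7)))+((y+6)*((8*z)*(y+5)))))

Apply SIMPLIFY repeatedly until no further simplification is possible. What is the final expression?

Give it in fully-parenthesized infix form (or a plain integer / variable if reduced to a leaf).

Answer: ((16*((z*4)+42))+((y+6)*((8*z)*(y+5))))

Derivation:
Start: (1*((((1+9)+(6+0))*((z*4)+(6*7)))+((y+6)*((8*z)*(y+5)))))
Step 1: at root: (1*((((1+9)+(6+0))*((z*4)+(6*7)))+((y+6)*((8*z)*(y+5))))) -> ((((1+9)+(6+0))*((z*4)+(6*7)))+((y+6)*((8*z)*(y+5)))); overall: (1*((((1+9)+(6+0))*((z*4)+(6*7)))+((y+6)*((8*z)*(y+5))))) -> ((((1+9)+(6+0))*((z*4)+(6*7)))+((y+6)*((8*z)*(y+5))))
Step 2: at LLL: (1+9) -> 10; overall: ((((1+9)+(6+0))*((z*4)+(6*7)))+((y+6)*((8*z)*(y+5)))) -> (((10+(6+0))*((z*4)+(6*7)))+((y+6)*((8*z)*(y+5))))
Step 3: at LLR: (6+0) -> 6; overall: (((10+(6+0))*((z*4)+(6*7)))+((y+6)*((8*z)*(y+5)))) -> (((10+6)*((z*4)+(6*7)))+((y+6)*((8*z)*(y+5))))
Step 4: at LL: (10+6) -> 16; overall: (((10+6)*((z*4)+(6*7)))+((y+6)*((8*z)*(y+5)))) -> ((16*((z*4)+(6*7)))+((y+6)*((8*z)*(y+5))))
Step 5: at LRR: (6*7) -> 42; overall: ((16*((z*4)+(6*7)))+((y+6)*((8*z)*(y+5)))) -> ((16*((z*4)+42))+((y+6)*((8*z)*(y+5))))
Fixed point: ((16*((z*4)+42))+((y+6)*((8*z)*(y+5))))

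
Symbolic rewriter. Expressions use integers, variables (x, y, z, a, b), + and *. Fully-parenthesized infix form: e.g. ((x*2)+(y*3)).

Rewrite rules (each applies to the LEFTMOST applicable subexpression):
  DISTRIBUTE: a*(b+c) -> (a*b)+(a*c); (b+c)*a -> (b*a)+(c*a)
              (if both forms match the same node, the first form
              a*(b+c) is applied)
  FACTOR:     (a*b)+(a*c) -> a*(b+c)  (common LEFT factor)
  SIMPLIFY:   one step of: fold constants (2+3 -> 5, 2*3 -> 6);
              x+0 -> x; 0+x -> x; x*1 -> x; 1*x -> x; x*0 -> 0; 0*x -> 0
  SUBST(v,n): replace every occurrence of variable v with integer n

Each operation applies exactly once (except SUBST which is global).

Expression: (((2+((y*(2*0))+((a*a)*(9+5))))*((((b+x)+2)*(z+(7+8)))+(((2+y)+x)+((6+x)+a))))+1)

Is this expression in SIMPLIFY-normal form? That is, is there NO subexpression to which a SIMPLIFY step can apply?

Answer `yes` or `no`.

Expression: (((2+((y*(2*0))+((a*a)*(9+5))))*((((b+x)+2)*(z+(7+8)))+(((2+y)+x)+((6+x)+a))))+1)
Scanning for simplifiable subexpressions (pre-order)...
  at root: (((2+((y*(2*0))+((a*a)*(9+5))))*((((b+x)+2)*(z+(7+8)))+(((2+y)+x)+((6+x)+a))))+1) (not simplifiable)
  at L: ((2+((y*(2*0))+((a*a)*(9+5))))*((((b+x)+2)*(z+(7+8)))+(((2+y)+x)+((6+x)+a)))) (not simplifiable)
  at LL: (2+((y*(2*0))+((a*a)*(9+5)))) (not simplifiable)
  at LLR: ((y*(2*0))+((a*a)*(9+5))) (not simplifiable)
  at LLRL: (y*(2*0)) (not simplifiable)
  at LLRLR: (2*0) (SIMPLIFIABLE)
  at LLRR: ((a*a)*(9+5)) (not simplifiable)
  at LLRRL: (a*a) (not simplifiable)
  at LLRRR: (9+5) (SIMPLIFIABLE)
  at LR: ((((b+x)+2)*(z+(7+8)))+(((2+y)+x)+((6+x)+a))) (not simplifiable)
  at LRL: (((b+x)+2)*(z+(7+8))) (not simplifiable)
  at LRLL: ((b+x)+2) (not simplifiable)
  at LRLLL: (b+x) (not simplifiable)
  at LRLR: (z+(7+8)) (not simplifiable)
  at LRLRR: (7+8) (SIMPLIFIABLE)
  at LRR: (((2+y)+x)+((6+x)+a)) (not simplifiable)
  at LRRL: ((2+y)+x) (not simplifiable)
  at LRRLL: (2+y) (not simplifiable)
  at LRRR: ((6+x)+a) (not simplifiable)
  at LRRRL: (6+x) (not simplifiable)
Found simplifiable subexpr at path LLRLR: (2*0)
One SIMPLIFY step would give: (((2+((y*0)+((a*a)*(9+5))))*((((b+x)+2)*(z+(7+8)))+(((2+y)+x)+((6+x)+a))))+1)
-> NOT in normal form.

Answer: no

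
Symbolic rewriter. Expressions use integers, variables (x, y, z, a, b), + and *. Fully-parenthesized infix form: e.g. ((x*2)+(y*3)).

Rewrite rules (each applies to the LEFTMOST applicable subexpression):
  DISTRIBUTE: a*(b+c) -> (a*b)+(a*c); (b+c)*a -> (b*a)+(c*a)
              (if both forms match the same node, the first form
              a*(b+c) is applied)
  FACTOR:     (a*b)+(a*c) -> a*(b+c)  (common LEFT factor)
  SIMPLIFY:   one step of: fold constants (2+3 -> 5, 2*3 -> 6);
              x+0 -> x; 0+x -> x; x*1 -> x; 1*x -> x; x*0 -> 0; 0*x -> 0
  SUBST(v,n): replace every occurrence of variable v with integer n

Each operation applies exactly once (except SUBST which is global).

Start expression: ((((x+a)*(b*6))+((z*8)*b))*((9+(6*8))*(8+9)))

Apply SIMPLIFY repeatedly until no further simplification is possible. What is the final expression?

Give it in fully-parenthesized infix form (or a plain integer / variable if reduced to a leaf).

Answer: ((((x+a)*(b*6))+((z*8)*b))*969)

Derivation:
Start: ((((x+a)*(b*6))+((z*8)*b))*((9+(6*8))*(8+9)))
Step 1: at RLR: (6*8) -> 48; overall: ((((x+a)*(b*6))+((z*8)*b))*((9+(6*8))*(8+9))) -> ((((x+a)*(b*6))+((z*8)*b))*((9+48)*(8+9)))
Step 2: at RL: (9+48) -> 57; overall: ((((x+a)*(b*6))+((z*8)*b))*((9+48)*(8+9))) -> ((((x+a)*(b*6))+((z*8)*b))*(57*(8+9)))
Step 3: at RR: (8+9) -> 17; overall: ((((x+a)*(b*6))+((z*8)*b))*(57*(8+9))) -> ((((x+a)*(b*6))+((z*8)*b))*(57*17))
Step 4: at R: (57*17) -> 969; overall: ((((x+a)*(b*6))+((z*8)*b))*(57*17)) -> ((((x+a)*(b*6))+((z*8)*b))*969)
Fixed point: ((((x+a)*(b*6))+((z*8)*b))*969)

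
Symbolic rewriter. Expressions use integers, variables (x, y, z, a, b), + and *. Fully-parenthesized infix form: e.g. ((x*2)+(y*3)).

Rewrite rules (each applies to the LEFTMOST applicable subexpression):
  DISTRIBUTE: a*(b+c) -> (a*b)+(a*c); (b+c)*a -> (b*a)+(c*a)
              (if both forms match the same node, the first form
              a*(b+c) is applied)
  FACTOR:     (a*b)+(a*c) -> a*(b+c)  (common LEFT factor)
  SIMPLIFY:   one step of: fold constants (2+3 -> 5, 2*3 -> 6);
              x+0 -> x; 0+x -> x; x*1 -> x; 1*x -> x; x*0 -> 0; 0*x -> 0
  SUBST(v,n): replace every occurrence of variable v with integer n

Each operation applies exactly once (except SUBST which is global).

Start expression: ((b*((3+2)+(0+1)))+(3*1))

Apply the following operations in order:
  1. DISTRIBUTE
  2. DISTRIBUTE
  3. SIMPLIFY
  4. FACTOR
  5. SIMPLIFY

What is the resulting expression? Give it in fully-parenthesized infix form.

Answer: (((b*5)+(b*1))+(3*1))

Derivation:
Start: ((b*((3+2)+(0+1)))+(3*1))
Apply DISTRIBUTE at L (target: (b*((3+2)+(0+1)))): ((b*((3+2)+(0+1)))+(3*1)) -> (((b*(3+2))+(b*(0+1)))+(3*1))
Apply DISTRIBUTE at LL (target: (b*(3+2))): (((b*(3+2))+(b*(0+1)))+(3*1)) -> ((((b*3)+(b*2))+(b*(0+1)))+(3*1))
Apply SIMPLIFY at LRR (target: (0+1)): ((((b*3)+(b*2))+(b*(0+1)))+(3*1)) -> ((((b*3)+(b*2))+(b*1))+(3*1))
Apply FACTOR at LL (target: ((b*3)+(b*2))): ((((b*3)+(b*2))+(b*1))+(3*1)) -> (((b*(3+2))+(b*1))+(3*1))
Apply SIMPLIFY at LLR (target: (3+2)): (((b*(3+2))+(b*1))+(3*1)) -> (((b*5)+(b*1))+(3*1))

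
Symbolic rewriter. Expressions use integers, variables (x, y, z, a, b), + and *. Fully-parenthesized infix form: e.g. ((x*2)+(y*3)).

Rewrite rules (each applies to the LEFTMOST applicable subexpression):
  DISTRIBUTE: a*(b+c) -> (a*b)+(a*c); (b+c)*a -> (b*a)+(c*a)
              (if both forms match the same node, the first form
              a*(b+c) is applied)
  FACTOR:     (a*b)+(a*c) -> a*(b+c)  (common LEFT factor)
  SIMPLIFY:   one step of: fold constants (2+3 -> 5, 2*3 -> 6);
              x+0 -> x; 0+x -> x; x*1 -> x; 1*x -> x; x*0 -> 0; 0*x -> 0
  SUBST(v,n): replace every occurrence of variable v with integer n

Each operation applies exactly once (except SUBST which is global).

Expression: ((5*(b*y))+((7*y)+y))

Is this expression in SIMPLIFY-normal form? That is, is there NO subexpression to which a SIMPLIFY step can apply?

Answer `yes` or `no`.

Answer: yes

Derivation:
Expression: ((5*(b*y))+((7*y)+y))
Scanning for simplifiable subexpressions (pre-order)...
  at root: ((5*(b*y))+((7*y)+y)) (not simplifiable)
  at L: (5*(b*y)) (not simplifiable)
  at LR: (b*y) (not simplifiable)
  at R: ((7*y)+y) (not simplifiable)
  at RL: (7*y) (not simplifiable)
Result: no simplifiable subexpression found -> normal form.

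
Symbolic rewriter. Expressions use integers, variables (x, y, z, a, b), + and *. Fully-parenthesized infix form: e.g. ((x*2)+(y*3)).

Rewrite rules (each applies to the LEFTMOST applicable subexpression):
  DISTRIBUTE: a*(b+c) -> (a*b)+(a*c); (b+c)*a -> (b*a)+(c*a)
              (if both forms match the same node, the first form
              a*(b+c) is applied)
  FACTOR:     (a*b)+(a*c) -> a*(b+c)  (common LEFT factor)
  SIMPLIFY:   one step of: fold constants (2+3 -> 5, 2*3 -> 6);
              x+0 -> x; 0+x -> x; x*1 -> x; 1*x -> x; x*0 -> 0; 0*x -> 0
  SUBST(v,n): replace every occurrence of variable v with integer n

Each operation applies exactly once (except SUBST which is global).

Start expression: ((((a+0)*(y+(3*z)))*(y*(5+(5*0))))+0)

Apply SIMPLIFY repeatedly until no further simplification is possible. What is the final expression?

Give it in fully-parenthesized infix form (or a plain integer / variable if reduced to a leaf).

Start: ((((a+0)*(y+(3*z)))*(y*(5+(5*0))))+0)
Step 1: at root: ((((a+0)*(y+(3*z)))*(y*(5+(5*0))))+0) -> (((a+0)*(y+(3*z)))*(y*(5+(5*0)))); overall: ((((a+0)*(y+(3*z)))*(y*(5+(5*0))))+0) -> (((a+0)*(y+(3*z)))*(y*(5+(5*0))))
Step 2: at LL: (a+0) -> a; overall: (((a+0)*(y+(3*z)))*(y*(5+(5*0)))) -> ((a*(y+(3*z)))*(y*(5+(5*0))))
Step 3: at RRR: (5*0) -> 0; overall: ((a*(y+(3*z)))*(y*(5+(5*0)))) -> ((a*(y+(3*z)))*(y*(5+0)))
Step 4: at RR: (5+0) -> 5; overall: ((a*(y+(3*z)))*(y*(5+0))) -> ((a*(y+(3*z)))*(y*5))
Fixed point: ((a*(y+(3*z)))*(y*5))

Answer: ((a*(y+(3*z)))*(y*5))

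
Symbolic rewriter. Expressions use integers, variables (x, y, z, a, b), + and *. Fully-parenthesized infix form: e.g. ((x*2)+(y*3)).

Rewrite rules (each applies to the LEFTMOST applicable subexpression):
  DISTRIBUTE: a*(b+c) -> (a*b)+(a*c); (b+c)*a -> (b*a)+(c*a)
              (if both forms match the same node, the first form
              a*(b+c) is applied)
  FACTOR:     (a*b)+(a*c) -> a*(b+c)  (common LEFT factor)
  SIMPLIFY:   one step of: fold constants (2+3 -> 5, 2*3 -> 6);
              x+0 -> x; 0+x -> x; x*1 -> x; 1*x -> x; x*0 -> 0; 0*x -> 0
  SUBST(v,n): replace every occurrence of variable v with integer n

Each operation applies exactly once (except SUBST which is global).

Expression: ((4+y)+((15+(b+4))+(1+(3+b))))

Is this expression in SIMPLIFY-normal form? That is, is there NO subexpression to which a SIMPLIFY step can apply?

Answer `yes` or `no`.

Answer: yes

Derivation:
Expression: ((4+y)+((15+(b+4))+(1+(3+b))))
Scanning for simplifiable subexpressions (pre-order)...
  at root: ((4+y)+((15+(b+4))+(1+(3+b)))) (not simplifiable)
  at L: (4+y) (not simplifiable)
  at R: ((15+(b+4))+(1+(3+b))) (not simplifiable)
  at RL: (15+(b+4)) (not simplifiable)
  at RLR: (b+4) (not simplifiable)
  at RR: (1+(3+b)) (not simplifiable)
  at RRR: (3+b) (not simplifiable)
Result: no simplifiable subexpression found -> normal form.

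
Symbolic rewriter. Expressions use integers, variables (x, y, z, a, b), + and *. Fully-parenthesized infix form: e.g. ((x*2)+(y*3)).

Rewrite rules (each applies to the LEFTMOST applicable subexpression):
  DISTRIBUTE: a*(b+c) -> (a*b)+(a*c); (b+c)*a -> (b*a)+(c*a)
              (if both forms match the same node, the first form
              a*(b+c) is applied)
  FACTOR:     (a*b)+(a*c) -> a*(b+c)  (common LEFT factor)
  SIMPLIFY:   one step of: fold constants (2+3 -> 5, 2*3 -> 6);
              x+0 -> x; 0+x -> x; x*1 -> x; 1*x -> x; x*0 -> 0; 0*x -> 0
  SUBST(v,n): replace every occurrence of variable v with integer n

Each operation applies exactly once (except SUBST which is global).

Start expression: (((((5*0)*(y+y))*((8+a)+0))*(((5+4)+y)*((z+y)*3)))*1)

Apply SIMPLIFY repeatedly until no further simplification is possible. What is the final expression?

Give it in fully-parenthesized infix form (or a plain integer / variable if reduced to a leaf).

Answer: 0

Derivation:
Start: (((((5*0)*(y+y))*((8+a)+0))*(((5+4)+y)*((z+y)*3)))*1)
Step 1: at root: (((((5*0)*(y+y))*((8+a)+0))*(((5+4)+y)*((z+y)*3)))*1) -> ((((5*0)*(y+y))*((8+a)+0))*(((5+4)+y)*((z+y)*3))); overall: (((((5*0)*(y+y))*((8+a)+0))*(((5+4)+y)*((z+y)*3)))*1) -> ((((5*0)*(y+y))*((8+a)+0))*(((5+4)+y)*((z+y)*3)))
Step 2: at LLL: (5*0) -> 0; overall: ((((5*0)*(y+y))*((8+a)+0))*(((5+4)+y)*((z+y)*3))) -> (((0*(y+y))*((8+a)+0))*(((5+4)+y)*((z+y)*3)))
Step 3: at LL: (0*(y+y)) -> 0; overall: (((0*(y+y))*((8+a)+0))*(((5+4)+y)*((z+y)*3))) -> ((0*((8+a)+0))*(((5+4)+y)*((z+y)*3)))
Step 4: at L: (0*((8+a)+0)) -> 0; overall: ((0*((8+a)+0))*(((5+4)+y)*((z+y)*3))) -> (0*(((5+4)+y)*((z+y)*3)))
Step 5: at root: (0*(((5+4)+y)*((z+y)*3))) -> 0; overall: (0*(((5+4)+y)*((z+y)*3))) -> 0
Fixed point: 0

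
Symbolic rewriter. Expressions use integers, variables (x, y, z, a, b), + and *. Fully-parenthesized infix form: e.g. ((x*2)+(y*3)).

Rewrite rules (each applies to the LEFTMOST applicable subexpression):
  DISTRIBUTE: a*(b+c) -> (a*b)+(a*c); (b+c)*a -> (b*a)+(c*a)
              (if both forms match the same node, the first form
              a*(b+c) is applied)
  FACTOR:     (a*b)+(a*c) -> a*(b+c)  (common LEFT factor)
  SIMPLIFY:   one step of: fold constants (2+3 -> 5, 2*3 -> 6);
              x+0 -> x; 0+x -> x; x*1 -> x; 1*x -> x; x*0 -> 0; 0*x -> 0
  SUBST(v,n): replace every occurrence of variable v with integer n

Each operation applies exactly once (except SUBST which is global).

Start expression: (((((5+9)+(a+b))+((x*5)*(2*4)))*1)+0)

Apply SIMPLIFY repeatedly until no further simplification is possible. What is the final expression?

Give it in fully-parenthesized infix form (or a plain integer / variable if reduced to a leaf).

Answer: ((14+(a+b))+((x*5)*8))

Derivation:
Start: (((((5+9)+(a+b))+((x*5)*(2*4)))*1)+0)
Step 1: at root: (((((5+9)+(a+b))+((x*5)*(2*4)))*1)+0) -> ((((5+9)+(a+b))+((x*5)*(2*4)))*1); overall: (((((5+9)+(a+b))+((x*5)*(2*4)))*1)+0) -> ((((5+9)+(a+b))+((x*5)*(2*4)))*1)
Step 2: at root: ((((5+9)+(a+b))+((x*5)*(2*4)))*1) -> (((5+9)+(a+b))+((x*5)*(2*4))); overall: ((((5+9)+(a+b))+((x*5)*(2*4)))*1) -> (((5+9)+(a+b))+((x*5)*(2*4)))
Step 3: at LL: (5+9) -> 14; overall: (((5+9)+(a+b))+((x*5)*(2*4))) -> ((14+(a+b))+((x*5)*(2*4)))
Step 4: at RR: (2*4) -> 8; overall: ((14+(a+b))+((x*5)*(2*4))) -> ((14+(a+b))+((x*5)*8))
Fixed point: ((14+(a+b))+((x*5)*8))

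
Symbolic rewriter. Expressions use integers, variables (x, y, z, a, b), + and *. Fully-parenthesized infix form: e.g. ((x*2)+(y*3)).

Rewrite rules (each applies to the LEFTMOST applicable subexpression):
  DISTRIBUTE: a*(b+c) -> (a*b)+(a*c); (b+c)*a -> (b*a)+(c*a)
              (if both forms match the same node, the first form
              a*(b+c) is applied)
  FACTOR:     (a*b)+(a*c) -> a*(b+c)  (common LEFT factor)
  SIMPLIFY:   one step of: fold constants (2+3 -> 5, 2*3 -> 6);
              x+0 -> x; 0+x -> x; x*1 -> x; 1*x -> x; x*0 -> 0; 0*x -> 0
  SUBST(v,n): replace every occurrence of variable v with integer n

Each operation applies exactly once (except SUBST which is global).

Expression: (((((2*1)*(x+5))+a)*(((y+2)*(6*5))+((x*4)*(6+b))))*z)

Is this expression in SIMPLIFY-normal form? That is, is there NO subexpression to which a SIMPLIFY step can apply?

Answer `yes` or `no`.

Answer: no

Derivation:
Expression: (((((2*1)*(x+5))+a)*(((y+2)*(6*5))+((x*4)*(6+b))))*z)
Scanning for simplifiable subexpressions (pre-order)...
  at root: (((((2*1)*(x+5))+a)*(((y+2)*(6*5))+((x*4)*(6+b))))*z) (not simplifiable)
  at L: ((((2*1)*(x+5))+a)*(((y+2)*(6*5))+((x*4)*(6+b)))) (not simplifiable)
  at LL: (((2*1)*(x+5))+a) (not simplifiable)
  at LLL: ((2*1)*(x+5)) (not simplifiable)
  at LLLL: (2*1) (SIMPLIFIABLE)
  at LLLR: (x+5) (not simplifiable)
  at LR: (((y+2)*(6*5))+((x*4)*(6+b))) (not simplifiable)
  at LRL: ((y+2)*(6*5)) (not simplifiable)
  at LRLL: (y+2) (not simplifiable)
  at LRLR: (6*5) (SIMPLIFIABLE)
  at LRR: ((x*4)*(6+b)) (not simplifiable)
  at LRRL: (x*4) (not simplifiable)
  at LRRR: (6+b) (not simplifiable)
Found simplifiable subexpr at path LLLL: (2*1)
One SIMPLIFY step would give: ((((2*(x+5))+a)*(((y+2)*(6*5))+((x*4)*(6+b))))*z)
-> NOT in normal form.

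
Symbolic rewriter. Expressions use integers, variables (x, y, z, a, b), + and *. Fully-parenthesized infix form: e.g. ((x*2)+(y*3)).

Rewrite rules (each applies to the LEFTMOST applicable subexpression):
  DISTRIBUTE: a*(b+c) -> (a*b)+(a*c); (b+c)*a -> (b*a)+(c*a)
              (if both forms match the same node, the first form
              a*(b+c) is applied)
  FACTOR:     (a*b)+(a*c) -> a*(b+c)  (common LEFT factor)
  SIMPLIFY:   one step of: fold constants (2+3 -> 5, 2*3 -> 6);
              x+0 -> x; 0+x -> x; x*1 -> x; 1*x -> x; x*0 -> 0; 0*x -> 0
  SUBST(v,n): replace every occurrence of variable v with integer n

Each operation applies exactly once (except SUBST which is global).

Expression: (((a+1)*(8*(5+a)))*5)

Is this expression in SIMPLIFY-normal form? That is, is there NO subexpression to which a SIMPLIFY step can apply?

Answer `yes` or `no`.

Expression: (((a+1)*(8*(5+a)))*5)
Scanning for simplifiable subexpressions (pre-order)...
  at root: (((a+1)*(8*(5+a)))*5) (not simplifiable)
  at L: ((a+1)*(8*(5+a))) (not simplifiable)
  at LL: (a+1) (not simplifiable)
  at LR: (8*(5+a)) (not simplifiable)
  at LRR: (5+a) (not simplifiable)
Result: no simplifiable subexpression found -> normal form.

Answer: yes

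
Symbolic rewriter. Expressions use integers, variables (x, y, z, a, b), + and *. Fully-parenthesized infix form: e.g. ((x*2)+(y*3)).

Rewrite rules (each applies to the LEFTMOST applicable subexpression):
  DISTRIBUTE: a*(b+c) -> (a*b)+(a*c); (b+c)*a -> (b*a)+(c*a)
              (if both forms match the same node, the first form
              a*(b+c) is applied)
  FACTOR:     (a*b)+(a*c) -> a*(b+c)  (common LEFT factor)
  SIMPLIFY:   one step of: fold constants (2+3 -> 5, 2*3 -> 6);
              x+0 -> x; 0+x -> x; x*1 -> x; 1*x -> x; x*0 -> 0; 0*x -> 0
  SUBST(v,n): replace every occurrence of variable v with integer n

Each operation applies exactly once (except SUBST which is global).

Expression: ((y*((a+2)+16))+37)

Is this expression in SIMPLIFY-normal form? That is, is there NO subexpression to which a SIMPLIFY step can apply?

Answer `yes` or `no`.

Answer: yes

Derivation:
Expression: ((y*((a+2)+16))+37)
Scanning for simplifiable subexpressions (pre-order)...
  at root: ((y*((a+2)+16))+37) (not simplifiable)
  at L: (y*((a+2)+16)) (not simplifiable)
  at LR: ((a+2)+16) (not simplifiable)
  at LRL: (a+2) (not simplifiable)
Result: no simplifiable subexpression found -> normal form.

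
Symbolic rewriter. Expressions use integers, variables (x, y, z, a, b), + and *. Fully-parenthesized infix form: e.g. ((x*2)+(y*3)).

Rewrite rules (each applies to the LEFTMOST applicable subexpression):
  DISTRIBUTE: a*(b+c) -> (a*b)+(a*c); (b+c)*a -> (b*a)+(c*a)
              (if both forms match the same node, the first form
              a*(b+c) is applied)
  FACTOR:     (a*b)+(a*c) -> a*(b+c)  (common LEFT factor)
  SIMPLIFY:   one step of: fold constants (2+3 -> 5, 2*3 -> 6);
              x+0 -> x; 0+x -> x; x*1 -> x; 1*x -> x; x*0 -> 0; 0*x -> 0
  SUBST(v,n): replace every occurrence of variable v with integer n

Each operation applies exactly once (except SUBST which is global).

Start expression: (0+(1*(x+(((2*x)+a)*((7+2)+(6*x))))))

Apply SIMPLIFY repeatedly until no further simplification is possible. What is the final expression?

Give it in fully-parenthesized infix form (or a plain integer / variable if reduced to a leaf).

Answer: (x+(((2*x)+a)*(9+(6*x))))

Derivation:
Start: (0+(1*(x+(((2*x)+a)*((7+2)+(6*x))))))
Step 1: at root: (0+(1*(x+(((2*x)+a)*((7+2)+(6*x)))))) -> (1*(x+(((2*x)+a)*((7+2)+(6*x))))); overall: (0+(1*(x+(((2*x)+a)*((7+2)+(6*x)))))) -> (1*(x+(((2*x)+a)*((7+2)+(6*x)))))
Step 2: at root: (1*(x+(((2*x)+a)*((7+2)+(6*x))))) -> (x+(((2*x)+a)*((7+2)+(6*x)))); overall: (1*(x+(((2*x)+a)*((7+2)+(6*x))))) -> (x+(((2*x)+a)*((7+2)+(6*x))))
Step 3: at RRL: (7+2) -> 9; overall: (x+(((2*x)+a)*((7+2)+(6*x)))) -> (x+(((2*x)+a)*(9+(6*x))))
Fixed point: (x+(((2*x)+a)*(9+(6*x))))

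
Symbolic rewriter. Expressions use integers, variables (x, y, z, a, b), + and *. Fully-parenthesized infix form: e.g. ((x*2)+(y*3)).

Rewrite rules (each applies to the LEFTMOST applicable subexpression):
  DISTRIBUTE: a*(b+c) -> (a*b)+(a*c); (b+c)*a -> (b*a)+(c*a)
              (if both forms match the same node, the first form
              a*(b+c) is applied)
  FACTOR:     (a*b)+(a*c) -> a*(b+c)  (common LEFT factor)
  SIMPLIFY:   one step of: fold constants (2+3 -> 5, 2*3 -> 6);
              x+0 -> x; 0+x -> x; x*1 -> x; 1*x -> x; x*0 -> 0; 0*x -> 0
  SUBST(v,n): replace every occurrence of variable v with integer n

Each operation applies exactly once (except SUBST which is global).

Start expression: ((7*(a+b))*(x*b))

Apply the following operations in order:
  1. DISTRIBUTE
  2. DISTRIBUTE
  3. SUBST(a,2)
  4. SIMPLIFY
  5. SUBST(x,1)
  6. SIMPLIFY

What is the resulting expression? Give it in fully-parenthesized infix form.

Start: ((7*(a+b))*(x*b))
Apply DISTRIBUTE at L (target: (7*(a+b))): ((7*(a+b))*(x*b)) -> (((7*a)+(7*b))*(x*b))
Apply DISTRIBUTE at root (target: (((7*a)+(7*b))*(x*b))): (((7*a)+(7*b))*(x*b)) -> (((7*a)*(x*b))+((7*b)*(x*b)))
Apply SUBST(a,2): (((7*a)*(x*b))+((7*b)*(x*b))) -> (((7*2)*(x*b))+((7*b)*(x*b)))
Apply SIMPLIFY at LL (target: (7*2)): (((7*2)*(x*b))+((7*b)*(x*b))) -> ((14*(x*b))+((7*b)*(x*b)))
Apply SUBST(x,1): ((14*(x*b))+((7*b)*(x*b))) -> ((14*(1*b))+((7*b)*(1*b)))
Apply SIMPLIFY at LR (target: (1*b)): ((14*(1*b))+((7*b)*(1*b))) -> ((14*b)+((7*b)*(1*b)))

Answer: ((14*b)+((7*b)*(1*b)))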